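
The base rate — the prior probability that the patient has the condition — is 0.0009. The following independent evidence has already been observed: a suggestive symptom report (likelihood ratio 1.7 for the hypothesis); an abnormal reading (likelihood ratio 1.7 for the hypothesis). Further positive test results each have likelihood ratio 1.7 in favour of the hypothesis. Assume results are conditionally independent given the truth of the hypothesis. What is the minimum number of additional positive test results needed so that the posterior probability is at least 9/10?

16

Prior odds = 0.0009/0.9991 = 9/9991.
Combined Bayes factor of the evidence already in hand = 1.7 × 1.7 = 2.89.
Odds after that evidence = (9/9991) × 2.89 = 2601/999100.
Target odds = 0.9/0.1 = 9.
Need 1.7ⁿ ≥ 9 ÷ (2601/999100) = 999100/289.
1.7¹⁵ ≈2862.42 falls short of 999100/289 but 1.7¹⁶ ≈4866.12 reaches it, so n = 16.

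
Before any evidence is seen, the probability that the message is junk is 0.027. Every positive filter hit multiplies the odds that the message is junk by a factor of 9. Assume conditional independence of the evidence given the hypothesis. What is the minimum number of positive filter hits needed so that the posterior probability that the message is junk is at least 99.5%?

5

Prior odds: 0.027 ÷ 0.973 = 27/973.
Likelihood ratio per positive filter hit = 9.
Target odds: 0.995 ÷ 0.005 = 199.
Require 9ⁿ ≥ 199 ÷ (27/973) = 193627/27.
9⁴ = 6561 falls short of 193627/27 but 9⁵ = 59049 reaches it, so n = 5.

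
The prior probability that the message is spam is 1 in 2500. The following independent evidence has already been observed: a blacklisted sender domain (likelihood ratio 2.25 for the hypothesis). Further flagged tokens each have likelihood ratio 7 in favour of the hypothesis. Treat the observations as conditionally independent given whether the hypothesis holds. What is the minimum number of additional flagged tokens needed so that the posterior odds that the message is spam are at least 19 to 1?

6

Prior odds = 0.0004/0.9996 = 1/2499.
Bayes factor of the evidence already in hand = 2.25.
Odds after that evidence = (1/2499) × 2.25 = 3/3332.
Target odds = 19.
Need 7ⁿ ≥ 19 ÷ (3/3332) = 63308/3.
7⁵ = 16807 falls short of 63308/3 but 7⁶ = 117649 reaches it, so n = 6.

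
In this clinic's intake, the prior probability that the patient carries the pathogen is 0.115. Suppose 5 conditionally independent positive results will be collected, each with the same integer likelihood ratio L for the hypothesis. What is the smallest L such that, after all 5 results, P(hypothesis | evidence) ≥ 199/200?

5

Prior odds = 0.115/0.885 = 23/177.
Target odds = 0.995/0.005 = 199.
Need L⁵ ≥ 199 ÷ (23/177) = 35223/23.
4⁵ = 1024 < 35223/23 ≤ 3125 = 5⁵, so L = 5.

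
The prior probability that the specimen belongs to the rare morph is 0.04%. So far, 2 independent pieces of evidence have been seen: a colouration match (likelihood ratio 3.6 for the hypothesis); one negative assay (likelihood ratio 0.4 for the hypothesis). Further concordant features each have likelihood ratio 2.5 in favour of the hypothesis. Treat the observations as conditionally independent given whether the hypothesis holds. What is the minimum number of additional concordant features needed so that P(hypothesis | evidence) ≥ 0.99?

Prior odds = 0.0004/0.9996 = 1/2499.
Combined Bayes factor of the evidence already in hand = 3.6 × 0.4 = 1.44.
Odds after that evidence = (1/2499) × 1.44 = 12/20825.
Target odds = 0.99/0.01 = 99.
Need 2.5ⁿ ≥ 99 ÷ (12/20825) = 171806.25.
2.5¹³ ≈149012 falls short of 171806.25 but 2.5¹⁴ ≈372529 reaches it, so n = 14.

14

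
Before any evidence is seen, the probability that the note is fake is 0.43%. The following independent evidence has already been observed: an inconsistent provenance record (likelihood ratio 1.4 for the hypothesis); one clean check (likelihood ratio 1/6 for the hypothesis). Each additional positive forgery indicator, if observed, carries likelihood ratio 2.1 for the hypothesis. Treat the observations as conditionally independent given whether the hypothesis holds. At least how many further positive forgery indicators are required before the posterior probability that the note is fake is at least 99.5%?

Prior odds = 0.0043/0.9957 = 43/9957.
Combined Bayes factor of the evidence already in hand = 1.4 × (1/6) = 7/30.
Odds after that evidence = (43/9957) × 7/30 = 301/298710.
Target odds = 0.995/0.005 = 199.
Need 2.1ⁿ ≥ 199 ÷ (301/298710) = 59443290/301.
2.1¹⁶ ≈143057 falls short of 59443290/301 but 2.1¹⁷ ≈300419 reaches it, so n = 17.

17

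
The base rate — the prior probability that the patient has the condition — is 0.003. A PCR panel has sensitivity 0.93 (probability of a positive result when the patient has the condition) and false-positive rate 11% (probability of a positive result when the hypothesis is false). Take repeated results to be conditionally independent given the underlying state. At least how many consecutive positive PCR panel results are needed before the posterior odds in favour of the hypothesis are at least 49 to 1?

Prior odds = 0.003/0.997 = 3/997.
Likelihood ratio of a positive result = 0.93/0.11 = 93/11.
Target odds = 49.
Require (93/11)ⁿ ≥ 49 ÷ (3/997) = 48853/3.
(93/11)⁴ = 74805201/14641 falls short of 48853/3 but (93/11)⁵ ≈43196.8 reaches it, so n = 5.

5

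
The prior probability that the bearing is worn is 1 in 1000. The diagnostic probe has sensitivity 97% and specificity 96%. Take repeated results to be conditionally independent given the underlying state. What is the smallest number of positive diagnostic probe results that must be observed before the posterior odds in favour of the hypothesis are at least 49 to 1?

Prior odds = 0.001/0.999 = 1/999.
False-positive rate = 1 − 0.96 = 0.04; likelihood ratio of a positive = 0.97/0.04 = 24.25.
Target odds = 49.
Need (1/999) × 24.25ⁿ ≥ 49, i.e. 24.25ⁿ ≥ 48951.
24.25³ = 912673/64 falls short of 48951 but 24.25⁴ = 88529281/256 reaches it, so n = 4.

4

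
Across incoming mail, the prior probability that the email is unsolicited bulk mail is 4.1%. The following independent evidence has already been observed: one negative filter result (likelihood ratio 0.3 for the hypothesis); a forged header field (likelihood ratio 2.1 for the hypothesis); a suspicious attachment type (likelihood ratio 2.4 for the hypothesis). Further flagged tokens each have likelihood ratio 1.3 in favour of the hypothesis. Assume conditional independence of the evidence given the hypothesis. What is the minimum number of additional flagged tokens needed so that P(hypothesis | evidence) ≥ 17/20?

Prior odds = 0.041/0.959 = 41/959.
Combined Bayes factor of the evidence already in hand = 0.3 × 2.1 × 2.4 = 1.512.
Odds after that evidence = (41/959) × 1.512 = 1107/17125.
Target odds = 0.85/0.15 = 17/3.
Need 1.3ⁿ ≥ 17/3 ÷ (1107/17125) = 291125/3321.
1.3¹⁷ ≈86.5042 falls short of 291125/3321 but 1.3¹⁸ ≈112.455 reaches it, so n = 18.

18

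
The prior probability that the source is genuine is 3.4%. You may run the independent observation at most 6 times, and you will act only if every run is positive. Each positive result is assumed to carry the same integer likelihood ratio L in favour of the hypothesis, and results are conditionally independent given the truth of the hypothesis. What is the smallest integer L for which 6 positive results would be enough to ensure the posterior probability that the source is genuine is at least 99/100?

4

Prior odds = 0.034/0.966 = 17/483.
Target odds = 0.99/0.01 = 99.
Need L⁶ ≥ 99 ÷ (17/483) = 47817/17.
3⁶ = 729 < 47817/17 ≤ 4096 = 4⁶, so L = 4.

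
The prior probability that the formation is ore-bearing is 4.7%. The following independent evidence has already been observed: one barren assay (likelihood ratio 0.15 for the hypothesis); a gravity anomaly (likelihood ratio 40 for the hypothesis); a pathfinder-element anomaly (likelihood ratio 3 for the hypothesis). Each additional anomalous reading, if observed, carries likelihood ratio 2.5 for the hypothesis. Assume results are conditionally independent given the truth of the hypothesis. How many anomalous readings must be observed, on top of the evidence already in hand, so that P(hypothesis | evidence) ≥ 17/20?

3

Prior odds = 0.047/0.953 = 47/953.
Combined Bayes factor of the evidence already in hand = 0.15 × 40 × 3 = 18.
Odds after that evidence = (47/953) × 18 = 846/953.
Target odds = 0.85/0.15 = 17/3.
Need 2.5ⁿ ≥ 17/3 ÷ (846/953) = 16201/2538.
2.5² = 6.25 falls short of 16201/2538 but 2.5³ = 15.625 reaches it, so n = 3.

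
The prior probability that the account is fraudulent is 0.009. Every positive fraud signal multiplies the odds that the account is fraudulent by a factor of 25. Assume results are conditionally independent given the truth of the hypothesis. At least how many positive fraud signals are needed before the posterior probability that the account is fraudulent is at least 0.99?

3

Prior odds = 0.009/0.991 = 9/991.
Likelihood ratio per positive fraud signal = 25.
Target odds: 0.99 ÷ 0.01 = 99.
Require 25ⁿ ≥ 99 ÷ (9/991) = 10901.
25² = 625 falls short of 10901 but 25³ = 15625 reaches it, so n = 3.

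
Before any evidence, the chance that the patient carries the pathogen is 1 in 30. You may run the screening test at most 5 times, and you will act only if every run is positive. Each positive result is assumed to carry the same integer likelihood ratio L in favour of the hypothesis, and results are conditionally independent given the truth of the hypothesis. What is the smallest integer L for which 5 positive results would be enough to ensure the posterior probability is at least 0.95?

4

Prior odds = (1/30)/(29/30) = 1/29.
Target odds = 0.95/0.05 = 19.
Need L⁵ ≥ 19 ÷ (1/29) = 551.
3⁵ = 243 < 551 ≤ 1024 = 4⁵, so L = 4.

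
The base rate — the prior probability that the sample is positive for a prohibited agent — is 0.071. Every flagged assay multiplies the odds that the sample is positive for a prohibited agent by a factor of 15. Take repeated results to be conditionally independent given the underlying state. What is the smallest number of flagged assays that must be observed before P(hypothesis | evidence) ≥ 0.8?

Prior odds: 0.071 ÷ 0.929 = 71/929.
Likelihood ratio per flagged assay = 15.
Target posterior odds = 0.8/0.2 = 4.
Need (71/929) × 15ⁿ ≥ 4, i.e. 15ⁿ ≥ 3716/71.
15¹ = 15 falls short of 3716/71 but 15² = 225 reaches it, so n = 2.

2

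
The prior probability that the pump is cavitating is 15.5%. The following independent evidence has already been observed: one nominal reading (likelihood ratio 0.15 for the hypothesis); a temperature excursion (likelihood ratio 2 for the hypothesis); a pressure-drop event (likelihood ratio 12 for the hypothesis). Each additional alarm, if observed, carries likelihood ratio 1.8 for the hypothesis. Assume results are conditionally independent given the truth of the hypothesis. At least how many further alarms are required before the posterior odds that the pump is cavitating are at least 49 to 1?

8

Prior odds = 0.155/0.845 = 31/169.
Combined Bayes factor of the evidence already in hand = 0.15 × 2 × 12 = 3.6.
Odds after that evidence = (31/169) × 3.6 = 558/845.
Target odds = 49.
Need 1.8ⁿ ≥ 49 ÷ (558/845) = 41405/558.
1.8⁷ = 4782969/78125 falls short of 41405/558 but 1.8⁸ = 43046721/390625 reaches it, so n = 8.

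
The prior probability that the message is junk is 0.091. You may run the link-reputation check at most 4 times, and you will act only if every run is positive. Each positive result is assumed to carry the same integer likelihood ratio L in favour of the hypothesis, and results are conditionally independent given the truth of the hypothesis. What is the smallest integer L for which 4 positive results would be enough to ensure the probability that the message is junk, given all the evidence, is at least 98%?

Prior odds = 0.091/0.909 = 91/909.
Target odds = 0.98/0.02 = 49.
Need L⁴ ≥ 49 ÷ (91/909) = 6363/13.
4⁴ = 256 < 6363/13 ≤ 625 = 5⁴, so L = 5.

5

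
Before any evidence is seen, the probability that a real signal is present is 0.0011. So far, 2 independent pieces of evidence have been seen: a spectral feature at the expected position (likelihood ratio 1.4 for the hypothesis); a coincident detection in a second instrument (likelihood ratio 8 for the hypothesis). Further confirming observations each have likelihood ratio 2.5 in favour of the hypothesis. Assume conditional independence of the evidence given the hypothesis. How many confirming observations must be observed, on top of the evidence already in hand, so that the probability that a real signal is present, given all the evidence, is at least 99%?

Prior odds = 0.0011/0.9989 = 11/9989.
Combined Bayes factor of the evidence already in hand = 1.4 × 8 = 11.2.
Odds after that evidence = (11/9989) × 11.2 = 88/7135.
Target odds = 0.99/0.01 = 99.
Need 2.5ⁿ ≥ 99 ÷ (88/7135) = 8026.875.
2.5⁹ = 1953125/512 falls short of 8026.875 but 2.5¹⁰ = 9765625/1024 reaches it, so n = 10.

10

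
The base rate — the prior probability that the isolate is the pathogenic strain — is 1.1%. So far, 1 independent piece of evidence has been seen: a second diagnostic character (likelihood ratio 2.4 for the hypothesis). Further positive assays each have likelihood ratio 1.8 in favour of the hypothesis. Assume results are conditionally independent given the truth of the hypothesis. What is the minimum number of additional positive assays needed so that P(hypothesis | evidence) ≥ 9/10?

10

Prior odds = 0.011/0.989 = 11/989.
Bayes factor of the evidence already in hand = 2.4.
Odds after that evidence = (11/989) × 2.4 = 132/4945.
Target odds = 0.9/0.1 = 9.
Need 1.8ⁿ ≥ 9 ÷ (132/4945) = 14835/44.
1.8⁹ = 387420489/1953125 falls short of 14835/44 but 1.8¹⁰ ≈357.047 reaches it, so n = 10.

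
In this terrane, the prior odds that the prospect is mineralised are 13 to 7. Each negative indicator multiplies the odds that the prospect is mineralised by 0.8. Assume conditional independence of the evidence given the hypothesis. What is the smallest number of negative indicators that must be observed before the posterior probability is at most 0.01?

Prior odds = 13/7.
Likelihood ratio per negative indicator = 0.8.
Target posterior odds = 0.01/0.99 = 1/99.
Require 0.8ⁿ ≤ 1/99 ÷ (13/7) = 7/1287.
0.8²³ ≈0.00590296 is still above 7/1287 but 0.8²⁴ ≈0.00472237 is at or below it, so n = 24.

24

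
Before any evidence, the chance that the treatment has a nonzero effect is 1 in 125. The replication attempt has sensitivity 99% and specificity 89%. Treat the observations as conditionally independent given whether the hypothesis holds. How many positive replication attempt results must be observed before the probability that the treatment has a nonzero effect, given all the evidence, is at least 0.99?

Prior odds: 0.008 ÷ 0.992 = 1/124.
False-positive rate = 1 − 0.89 = 0.11; likelihood ratio of a positive = 0.99/0.11 = 9.
Target odds: 0.99 ÷ 0.01 = 99.
Need (1/124) × 9ⁿ ≥ 99, i.e. 9ⁿ ≥ 12276.
9⁴ = 6561 falls short of 12276 but 9⁵ = 59049 reaches it, so n = 5.

5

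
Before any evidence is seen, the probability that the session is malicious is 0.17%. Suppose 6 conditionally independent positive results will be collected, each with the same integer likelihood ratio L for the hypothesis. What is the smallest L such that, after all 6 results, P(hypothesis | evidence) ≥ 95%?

Prior odds = 0.0017/0.9983 = 17/9983.
Target odds = 0.95/0.05 = 19.
Need L⁶ ≥ 19 ÷ (17/9983) = 189677/17.
4⁶ = 4096 < 189677/17 ≤ 15625 = 5⁶, so L = 5.

5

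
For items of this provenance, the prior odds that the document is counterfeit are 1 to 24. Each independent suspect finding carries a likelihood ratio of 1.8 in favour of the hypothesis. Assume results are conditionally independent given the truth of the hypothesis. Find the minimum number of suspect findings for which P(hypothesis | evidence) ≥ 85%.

9

Prior odds = 1/24.
Likelihood ratio per suspect finding = 1.8.
Target posterior odds = 0.85/0.15 = 17/3.
Require 1.8ⁿ ≥ 17/3 ÷ (1/24) = 136.
1.8⁸ = 43046721/390625 falls short of 136 but 1.8⁹ = 387420489/1953125 reaches it, so n = 9.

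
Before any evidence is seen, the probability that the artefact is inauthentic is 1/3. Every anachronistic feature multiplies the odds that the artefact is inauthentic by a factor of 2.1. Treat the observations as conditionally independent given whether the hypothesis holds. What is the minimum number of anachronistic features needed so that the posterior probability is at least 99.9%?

11

Prior odds = (1/3)/(2/3) = 0.5.
Likelihood ratio per anachronistic feature = 2.1.
Target posterior odds = 0.999/0.001 = 999.
Need 0.5 × 2.1ⁿ ≥ 999, i.e. 2.1ⁿ ≥ 1998.
2.1¹⁰ ≈1667.99 falls short of 1998 but 2.1¹¹ ≈3502.78 reaches it, so n = 11.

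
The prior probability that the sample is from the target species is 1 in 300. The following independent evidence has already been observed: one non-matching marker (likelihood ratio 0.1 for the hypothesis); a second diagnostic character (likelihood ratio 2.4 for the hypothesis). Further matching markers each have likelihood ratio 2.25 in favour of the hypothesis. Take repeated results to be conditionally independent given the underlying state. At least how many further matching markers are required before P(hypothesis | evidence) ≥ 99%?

Prior odds = (1/300)/(299/300) = 1/299.
Combined Bayes factor of the evidence already in hand = 0.1 × 2.4 = 0.24.
Odds after that evidence = (1/299) × 0.24 = 6/7475.
Target odds = 0.99/0.01 = 99.
Need 2.25ⁿ ≥ 99 ÷ (6/7475) = 123337.5.
2.25¹⁴ ≈85222.7 falls short of 123337.5 but 2.25¹⁵ ≈191751 reaches it, so n = 15.

15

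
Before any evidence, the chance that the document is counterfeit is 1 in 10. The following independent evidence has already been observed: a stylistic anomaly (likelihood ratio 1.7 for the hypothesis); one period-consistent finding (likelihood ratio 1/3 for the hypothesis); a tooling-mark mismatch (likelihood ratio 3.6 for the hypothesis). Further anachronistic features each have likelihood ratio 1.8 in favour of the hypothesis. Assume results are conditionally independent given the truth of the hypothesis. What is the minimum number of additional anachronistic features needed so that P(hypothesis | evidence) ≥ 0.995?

12

Prior odds = 0.1/0.9 = 1/9.
Combined Bayes factor of the evidence already in hand = 1.7 × (1/3) × 3.6 = 2.04.
Odds after that evidence = (1/9) × 2.04 = 17/75.
Target odds = 0.995/0.005 = 199.
Need 1.8ⁿ ≥ 199 ÷ (17/75) = 14925/17.
1.8¹¹ ≈642.684 falls short of 14925/17 but 1.8¹² ≈1156.83 reaches it, so n = 12.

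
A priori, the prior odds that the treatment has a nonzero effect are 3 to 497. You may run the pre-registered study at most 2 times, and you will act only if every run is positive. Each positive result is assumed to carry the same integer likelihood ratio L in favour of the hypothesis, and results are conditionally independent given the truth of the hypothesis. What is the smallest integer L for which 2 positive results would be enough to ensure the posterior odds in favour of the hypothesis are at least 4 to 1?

Prior odds = 3/497.
Target odds = 4.
Need L² ≥ 4 ÷ (3/497) = 1988/3.
25² = 625 < 1988/3 ≤ 676 = 26², so L = 26.

26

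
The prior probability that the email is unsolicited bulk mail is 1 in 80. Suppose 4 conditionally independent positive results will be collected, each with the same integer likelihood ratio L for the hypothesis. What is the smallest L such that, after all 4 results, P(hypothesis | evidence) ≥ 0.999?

17

Prior odds = 0.0125/0.9875 = 1/79.
Target odds = 0.999/0.001 = 999.
Need L⁴ ≥ 999 ÷ (1/79) = 78921.
16⁴ = 65536 < 78921 ≤ 83521 = 17⁴, so L = 17.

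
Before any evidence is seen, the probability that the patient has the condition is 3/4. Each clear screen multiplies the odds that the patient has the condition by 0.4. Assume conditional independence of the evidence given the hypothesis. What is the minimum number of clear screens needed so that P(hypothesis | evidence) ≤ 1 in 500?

8

Prior odds: 0.75 ÷ 0.25 = 3.
Likelihood ratio per clear screen = 0.4.
Target odds: 0.002 ÷ 0.998 = 1/499.
Require 0.4ⁿ ≤ 1/499 ÷ 3 = 1/1497.
0.4⁷ = 128/78125 is still above 1/1497 but 0.4⁸ = 256/390625 is at or below it, so n = 8.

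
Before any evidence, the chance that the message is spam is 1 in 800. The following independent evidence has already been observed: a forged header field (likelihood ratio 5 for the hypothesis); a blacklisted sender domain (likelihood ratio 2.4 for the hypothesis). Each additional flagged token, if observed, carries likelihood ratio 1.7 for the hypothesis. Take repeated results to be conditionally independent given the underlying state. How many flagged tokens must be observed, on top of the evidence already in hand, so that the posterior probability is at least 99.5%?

18

Prior odds = 0.00125/0.99875 = 1/799.
Combined Bayes factor of the evidence already in hand = 5 × 2.4 = 12.
Odds after that evidence = (1/799) × 12 = 12/799.
Target odds = 0.995/0.005 = 199.
Need 1.7ⁿ ≥ 199 ÷ (12/799) = 159001/12.
1.7¹⁷ ≈8272.4 falls short of 159001/12 but 1.7¹⁸ ≈14063.1 reaches it, so n = 18.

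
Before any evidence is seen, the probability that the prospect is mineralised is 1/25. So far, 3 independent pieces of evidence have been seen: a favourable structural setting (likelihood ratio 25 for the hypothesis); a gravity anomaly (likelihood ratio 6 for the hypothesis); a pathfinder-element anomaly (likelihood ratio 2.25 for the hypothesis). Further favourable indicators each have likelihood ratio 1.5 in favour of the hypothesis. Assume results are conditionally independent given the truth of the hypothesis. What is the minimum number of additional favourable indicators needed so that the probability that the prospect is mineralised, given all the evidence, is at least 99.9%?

11

Prior odds = 0.04/0.96 = 1/24.
Combined Bayes factor of the evidence already in hand = 25 × 6 × 2.25 = 337.5.
Odds after that evidence = (1/24) × 337.5 = 14.0625.
Target odds = 0.999/0.001 = 999.
Need 1.5ⁿ ≥ 999 ÷ 14.0625 = 71.04.
1.5¹⁰ = 59049/1024 falls short of 71.04 but 1.5¹¹ = 177147/2048 reaches it, so n = 11.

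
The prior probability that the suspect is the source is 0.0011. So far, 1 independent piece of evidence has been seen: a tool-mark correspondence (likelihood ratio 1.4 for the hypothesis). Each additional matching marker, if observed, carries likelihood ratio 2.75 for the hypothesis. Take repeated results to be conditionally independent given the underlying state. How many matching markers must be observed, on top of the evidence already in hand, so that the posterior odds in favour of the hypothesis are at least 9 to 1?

Prior odds = 0.0011/0.9989 = 11/9989.
Bayes factor of the evidence already in hand = 1.4.
Odds after that evidence = (11/9989) × 1.4 = 11/7135.
Target odds = 9.
Need 2.75ⁿ ≥ 9 ÷ (11/7135) = 64215/11.
2.75⁸ = 214358881/65536 falls short of 64215/11 but 2.75⁹ ≈8994.86 reaches it, so n = 9.

9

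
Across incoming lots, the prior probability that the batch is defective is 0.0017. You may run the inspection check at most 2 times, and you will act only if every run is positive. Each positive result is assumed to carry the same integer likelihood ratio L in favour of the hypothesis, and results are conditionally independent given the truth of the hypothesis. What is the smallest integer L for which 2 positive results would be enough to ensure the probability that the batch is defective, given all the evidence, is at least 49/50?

170

Prior odds = 0.0017/0.9983 = 17/9983.
Target odds = 0.98/0.02 = 49.
Need L² ≥ 49 ÷ (17/9983) = 489167/17.
169² = 28561 < 489167/17 ≤ 28900 = 170², so L = 170.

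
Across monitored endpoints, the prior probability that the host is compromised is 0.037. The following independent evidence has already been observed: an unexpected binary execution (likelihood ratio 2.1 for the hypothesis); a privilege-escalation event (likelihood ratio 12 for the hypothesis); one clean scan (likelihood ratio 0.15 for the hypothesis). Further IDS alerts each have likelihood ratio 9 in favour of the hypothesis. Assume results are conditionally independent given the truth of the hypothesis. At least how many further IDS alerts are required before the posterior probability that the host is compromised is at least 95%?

Prior odds = 0.037/0.963 = 37/963.
Combined Bayes factor of the evidence already in hand = 2.1 × 12 × 0.15 = 3.78.
Odds after that evidence = (37/963) × 3.78 = 777/5350.
Target odds = 0.95/0.05 = 19.
Need 9ⁿ ≥ 19 ÷ (777/5350) = 101650/777.
9² = 81 falls short of 101650/777 but 9³ = 729 reaches it, so n = 3.

3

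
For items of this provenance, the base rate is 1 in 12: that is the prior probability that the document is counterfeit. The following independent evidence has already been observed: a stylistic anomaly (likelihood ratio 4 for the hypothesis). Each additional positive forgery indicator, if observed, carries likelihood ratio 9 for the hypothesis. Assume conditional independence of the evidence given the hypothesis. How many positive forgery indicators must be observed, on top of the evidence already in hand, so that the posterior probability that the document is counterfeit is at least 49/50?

Prior odds = (1/12)/(11/12) = 1/11.
Bayes factor of the evidence already in hand = 4.
Odds after that evidence = (1/11) × 4 = 4/11.
Target odds = 0.98/0.02 = 49.
Need 9ⁿ ≥ 49 ÷ (4/11) = 134.75.
9² = 81 falls short of 134.75 but 9³ = 729 reaches it, so n = 3.

3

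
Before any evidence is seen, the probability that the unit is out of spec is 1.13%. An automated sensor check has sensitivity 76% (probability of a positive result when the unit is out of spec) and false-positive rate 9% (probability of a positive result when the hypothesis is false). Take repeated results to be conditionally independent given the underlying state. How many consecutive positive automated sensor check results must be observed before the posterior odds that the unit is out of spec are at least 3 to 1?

3

Prior odds: 0.0113 ÷ 0.9887 = 113/9887.
Likelihood ratio of a positive result = 0.76/0.09 = 76/9.
Target odds = 3.
Need (113/9887) × (76/9)ⁿ ≥ 3, i.e. (76/9)ⁿ ≥ 29661/113.
(76/9)² = 5776/81 falls short of 29661/113 but (76/9)³ = 438976/729 reaches it, so n = 3.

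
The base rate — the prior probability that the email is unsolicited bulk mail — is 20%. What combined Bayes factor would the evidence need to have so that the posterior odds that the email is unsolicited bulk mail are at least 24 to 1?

96

Prior odds = 0.2/0.8 = 0.25.
Target odds = 24.
Required Bayes factor = 24 ÷ 0.25 = 96.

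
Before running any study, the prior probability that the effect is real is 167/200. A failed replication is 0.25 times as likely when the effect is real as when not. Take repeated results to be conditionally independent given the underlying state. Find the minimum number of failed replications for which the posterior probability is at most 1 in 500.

6

Prior odds: 0.835 ÷ 0.165 = 167/33.
Likelihood ratio per failed replication = 0.25.
Target odds: 0.002 ÷ 0.998 = 1/499.
Need (167/33) × 0.25ⁿ ≤ 1/499, i.e. 0.25ⁿ ≤ 33/83333.
0.25⁵ = 1/1024 is still above 33/83333 but 0.25⁶ = 1/4096 is at or below it, so n = 6.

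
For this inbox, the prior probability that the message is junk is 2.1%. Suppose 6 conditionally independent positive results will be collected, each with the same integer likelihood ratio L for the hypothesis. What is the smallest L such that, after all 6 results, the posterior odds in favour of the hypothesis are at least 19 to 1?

Prior odds = 0.021/0.979 = 21/979.
Target odds = 19.
Need L⁶ ≥ 19 ÷ (21/979) = 18601/21.
3⁶ = 729 < 18601/21 ≤ 4096 = 4⁶, so L = 4.

4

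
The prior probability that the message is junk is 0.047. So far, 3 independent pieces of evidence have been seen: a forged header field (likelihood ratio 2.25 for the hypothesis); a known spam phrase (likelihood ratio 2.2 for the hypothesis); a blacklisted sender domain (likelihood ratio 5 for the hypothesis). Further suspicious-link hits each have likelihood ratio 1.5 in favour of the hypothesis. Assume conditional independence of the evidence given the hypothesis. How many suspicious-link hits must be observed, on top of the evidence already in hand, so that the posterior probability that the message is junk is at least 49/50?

10

Prior odds = 0.047/0.953 = 47/953.
Combined Bayes factor of the evidence already in hand = 2.25 × 2.2 × 5 = 24.75.
Odds after that evidence = (47/953) × 24.75 = 4653/3812.
Target odds = 0.98/0.02 = 49.
Need 1.5ⁿ ≥ 49 ÷ (4653/3812) = 186788/4653.
1.5⁹ = 19683/512 falls short of 186788/4653 but 1.5¹⁰ = 59049/1024 reaches it, so n = 10.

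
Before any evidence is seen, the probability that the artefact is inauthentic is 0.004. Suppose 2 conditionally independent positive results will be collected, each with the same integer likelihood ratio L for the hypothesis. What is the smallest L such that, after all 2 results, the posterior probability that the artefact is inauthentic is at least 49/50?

111

Prior odds = 0.004/0.996 = 1/249.
Target odds = 0.98/0.02 = 49.
Need L² ≥ 49 ÷ (1/249) = 12201.
110² = 12100 < 12201 ≤ 12321 = 111², so L = 111.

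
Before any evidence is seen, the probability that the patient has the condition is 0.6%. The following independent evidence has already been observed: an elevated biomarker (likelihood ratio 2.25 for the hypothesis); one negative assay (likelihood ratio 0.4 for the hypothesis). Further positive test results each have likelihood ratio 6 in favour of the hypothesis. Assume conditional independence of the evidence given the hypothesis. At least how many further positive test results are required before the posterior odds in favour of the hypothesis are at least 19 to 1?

5

Prior odds = 0.006/0.994 = 3/497.
Combined Bayes factor of the evidence already in hand = 2.25 × 0.4 = 0.9.
Odds after that evidence = (3/497) × 0.9 = 27/4970.
Target odds = 19.
Need 6ⁿ ≥ 19 ÷ (27/4970) = 94430/27.
6⁴ = 1296 falls short of 94430/27 but 6⁵ = 7776 reaches it, so n = 5.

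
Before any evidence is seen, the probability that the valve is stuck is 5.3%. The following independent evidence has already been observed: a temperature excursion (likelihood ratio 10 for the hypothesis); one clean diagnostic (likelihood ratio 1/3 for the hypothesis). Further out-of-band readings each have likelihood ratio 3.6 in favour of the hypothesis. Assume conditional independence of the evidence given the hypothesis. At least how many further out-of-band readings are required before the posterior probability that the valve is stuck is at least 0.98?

Prior odds = 0.053/0.947 = 53/947.
Combined Bayes factor of the evidence already in hand = 10 × (1/3) = 10/3.
Odds after that evidence = (53/947) × 10/3 = 530/2841.
Target odds = 0.98/0.02 = 49.
Need 3.6ⁿ ≥ 49 ÷ (530/2841) = 139209/530.
3.6⁴ = 167.9616 falls short of 139209/530 but 3.6⁵ = 604.66176 reaches it, so n = 5.

5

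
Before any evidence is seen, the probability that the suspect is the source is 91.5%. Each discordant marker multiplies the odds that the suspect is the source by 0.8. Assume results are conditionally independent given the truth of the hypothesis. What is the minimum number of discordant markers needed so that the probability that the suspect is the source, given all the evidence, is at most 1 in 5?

17

Prior odds: 0.915 ÷ 0.085 = 183/17.
Likelihood ratio per discordant marker = 0.8.
Target posterior odds = 0.2/0.8 = 0.25.
Need (183/17) × 0.8ⁿ ≤ 0.25, i.e. 0.8ⁿ ≤ 17/732.
0.8¹⁶ ≈0.0281475 is still above 17/732 but 0.8¹⁷ ≈0.022518 is at or below it, so n = 17.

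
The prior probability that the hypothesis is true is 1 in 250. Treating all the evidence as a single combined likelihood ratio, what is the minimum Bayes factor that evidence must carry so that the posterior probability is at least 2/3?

498

Prior odds = 0.004/0.996 = 1/249.
Target odds = (2/3)/(1/3) = 2.
Required Bayes factor = 2 ÷ (1/249) = 498.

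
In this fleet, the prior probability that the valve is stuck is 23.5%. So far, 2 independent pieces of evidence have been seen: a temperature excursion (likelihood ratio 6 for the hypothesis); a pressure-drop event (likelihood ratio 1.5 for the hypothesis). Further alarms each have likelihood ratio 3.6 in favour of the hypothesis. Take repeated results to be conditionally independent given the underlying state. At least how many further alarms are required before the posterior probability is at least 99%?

Prior odds = 0.235/0.765 = 47/153.
Combined Bayes factor of the evidence already in hand = 6 × 1.5 = 9.
Odds after that evidence = (47/153) × 9 = 47/17.
Target odds = 0.99/0.01 = 99.
Need 3.6ⁿ ≥ 99 ÷ (47/17) = 1683/47.
3.6² = 12.96 falls short of 1683/47 but 3.6³ = 46.656 reaches it, so n = 3.

3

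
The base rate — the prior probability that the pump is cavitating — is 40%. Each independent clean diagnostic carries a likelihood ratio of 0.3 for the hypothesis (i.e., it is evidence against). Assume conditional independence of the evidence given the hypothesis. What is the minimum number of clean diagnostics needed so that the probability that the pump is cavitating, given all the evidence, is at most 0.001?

6

Prior odds: 0.4 ÷ 0.6 = 2/3.
Likelihood ratio per clean diagnostic = 0.3.
Target posterior odds = 0.001/0.999 = 1/999.
Need (2/3) × 0.3ⁿ ≤ 1/999, i.e. 0.3ⁿ ≤ 1/666.
0.3⁵ = 243/100000 is still above 1/666 but 0.3⁶ = 729/1000000 is at or below it, so n = 6.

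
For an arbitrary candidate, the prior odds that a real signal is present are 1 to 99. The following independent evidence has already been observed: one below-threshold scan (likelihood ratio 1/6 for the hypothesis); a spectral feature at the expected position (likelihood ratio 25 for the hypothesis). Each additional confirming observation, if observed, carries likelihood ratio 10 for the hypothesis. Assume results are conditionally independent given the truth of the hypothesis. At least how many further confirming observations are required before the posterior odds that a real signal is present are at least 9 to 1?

Prior odds = 1/99.
Combined Bayes factor of the evidence already in hand = (1/6) × 25 = 25/6.
Odds after that evidence = (1/99) × 25/6 = 25/594.
Target odds = 9.
Need 10ⁿ ≥ 9 ÷ (25/594) = 213.84.
10² = 100 falls short of 213.84 but 10³ = 1000 reaches it, so n = 3.

3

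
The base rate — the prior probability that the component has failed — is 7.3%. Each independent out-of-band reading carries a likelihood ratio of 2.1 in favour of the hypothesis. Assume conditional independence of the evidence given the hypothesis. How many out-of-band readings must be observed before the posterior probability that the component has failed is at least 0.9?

7

Prior odds: 0.073 ÷ 0.927 = 73/927.
Likelihood ratio per out-of-band reading = 2.1.
Target odds: 0.9 ÷ 0.1 = 9.
Require 2.1ⁿ ≥ 9 ÷ (73/927) = 8343/73.
2.1⁶ = 85766121/1000000 falls short of 8343/73 but 2.1⁷ ≈180.109 reaches it, so n = 7.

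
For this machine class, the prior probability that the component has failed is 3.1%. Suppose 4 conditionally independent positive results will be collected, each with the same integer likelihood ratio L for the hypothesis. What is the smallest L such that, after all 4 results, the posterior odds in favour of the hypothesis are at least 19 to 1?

5

Prior odds = 0.031/0.969 = 31/969.
Target odds = 19.
Need L⁴ ≥ 19 ÷ (31/969) = 18411/31.
4⁴ = 256 < 18411/31 ≤ 625 = 5⁴, so L = 5.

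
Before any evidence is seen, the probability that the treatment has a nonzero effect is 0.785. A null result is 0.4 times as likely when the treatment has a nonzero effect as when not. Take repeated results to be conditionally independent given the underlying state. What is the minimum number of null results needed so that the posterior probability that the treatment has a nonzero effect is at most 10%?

4

Prior odds: 0.785 ÷ 0.215 = 157/43.
Likelihood ratio per null result = 0.4.
Target odds: 0.1 ÷ 0.9 = 1/9.
Need (157/43) × 0.4ⁿ ≤ 1/9, i.e. 0.4ⁿ ≤ 43/1413.
0.4³ = 0.064 is still above 43/1413 but 0.4⁴ = 0.0256 is at or below it, so n = 4.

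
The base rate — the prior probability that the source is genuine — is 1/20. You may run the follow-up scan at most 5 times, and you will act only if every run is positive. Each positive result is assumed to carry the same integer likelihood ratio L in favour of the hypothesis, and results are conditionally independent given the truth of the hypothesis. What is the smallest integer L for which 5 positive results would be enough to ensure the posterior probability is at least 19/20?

4

Prior odds = 0.05/0.95 = 1/19.
Target odds = 0.95/0.05 = 19.
Need L⁵ ≥ 19 ÷ (1/19) = 361.
3⁵ = 243 < 361 ≤ 1024 = 4⁵, so L = 4.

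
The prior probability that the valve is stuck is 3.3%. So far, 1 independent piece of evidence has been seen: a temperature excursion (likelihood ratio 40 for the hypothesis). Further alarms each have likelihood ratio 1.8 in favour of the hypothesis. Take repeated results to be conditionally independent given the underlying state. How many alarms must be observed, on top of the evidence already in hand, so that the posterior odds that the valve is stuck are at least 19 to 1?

5

Prior odds = 0.033/0.967 = 33/967.
Bayes factor of the evidence already in hand = 40.
Odds after that evidence = (33/967) × 40 = 1320/967.
Target odds = 19.
Need 1.8ⁿ ≥ 19 ÷ (1320/967) = 18373/1320.
1.8⁴ = 10.4976 falls short of 18373/1320 but 1.8⁵ = 18.89568 reaches it, so n = 5.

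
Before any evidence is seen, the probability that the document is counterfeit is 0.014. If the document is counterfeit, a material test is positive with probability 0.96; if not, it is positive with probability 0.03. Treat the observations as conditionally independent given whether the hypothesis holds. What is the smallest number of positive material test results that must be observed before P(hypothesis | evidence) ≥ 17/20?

2

Prior odds = 0.014/0.986 = 7/493.
Likelihood ratio of a positive = 0.96/0.03 = 32.
Target posterior odds = 0.85/0.15 = 17/3.
Need (7/493) × 32ⁿ ≥ 17/3, i.e. 32ⁿ ≥ 8381/21.
32¹ = 32 falls short of 8381/21 but 32² = 1024 reaches it, so n = 2.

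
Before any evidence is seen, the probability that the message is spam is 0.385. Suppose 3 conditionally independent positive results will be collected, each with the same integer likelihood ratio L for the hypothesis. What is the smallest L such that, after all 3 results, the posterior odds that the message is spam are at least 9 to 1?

Prior odds = 0.385/0.615 = 77/123.
Target odds = 9.
Need L³ ≥ 9 ÷ (77/123) = 1107/77.
2³ = 8 < 1107/77 ≤ 27 = 3³, so L = 3.

3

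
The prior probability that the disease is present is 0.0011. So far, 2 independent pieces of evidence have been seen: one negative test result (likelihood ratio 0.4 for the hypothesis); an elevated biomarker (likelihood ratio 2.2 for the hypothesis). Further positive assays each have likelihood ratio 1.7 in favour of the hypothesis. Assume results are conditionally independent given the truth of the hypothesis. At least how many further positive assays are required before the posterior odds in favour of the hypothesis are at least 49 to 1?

Prior odds = 0.0011/0.9989 = 11/9989.
Combined Bayes factor of the evidence already in hand = 0.4 × 2.2 = 0.88.
Odds after that evidence = (11/9989) × 0.88 = 242/249725.
Target odds = 49.
Need 1.7ⁿ ≥ 49 ÷ (242/249725) = 12236525/242.
1.7²⁰ ≈40642.3 falls short of 12236525/242 but 1.7²¹ ≈69091.9 reaches it, so n = 21.

21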